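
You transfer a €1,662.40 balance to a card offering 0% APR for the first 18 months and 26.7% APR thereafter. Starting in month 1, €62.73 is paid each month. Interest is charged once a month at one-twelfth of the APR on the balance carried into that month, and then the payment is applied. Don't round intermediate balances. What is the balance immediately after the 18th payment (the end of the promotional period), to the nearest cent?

Promo months 1–18 at r₀ = 0%/12 = 0; months 19+ at r₁ = 26.7%/12 = 0.02225.
After month 18 (no interest yet): B = €1,662.40 − 18·€62.73 = €533.26.

€533.26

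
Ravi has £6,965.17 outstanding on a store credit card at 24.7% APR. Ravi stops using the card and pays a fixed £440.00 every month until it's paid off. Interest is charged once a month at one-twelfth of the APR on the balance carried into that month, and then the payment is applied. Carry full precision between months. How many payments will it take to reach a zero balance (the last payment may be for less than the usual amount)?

20 payments

Monthly rate r = 24.7%/12 = 2.05833% = 0.0205833.
Recurrence: B ← B·(1+r) − £440.00.
Month 1: interest £143.37; balance after payment £6,668.54.
Month 2: interest £137.26; balance after payment £6,365.80.
Closed form: n = −ln(1 − rB₀/P)/ln(1+r) = −ln(0.67417)/ln(1.02058) ≈ 19.352, so the balance reaches zero during payment 20.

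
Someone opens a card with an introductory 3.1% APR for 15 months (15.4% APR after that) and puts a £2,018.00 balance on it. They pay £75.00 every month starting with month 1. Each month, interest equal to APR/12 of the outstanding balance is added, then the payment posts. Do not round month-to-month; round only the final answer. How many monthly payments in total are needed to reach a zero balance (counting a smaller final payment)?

29 months

Promo months 1–15 at r₀ = 3.1%/12 = 0.00258333; months 16+ at r₁ = 15.4%/12 = 0.0128333.
After month 15: iterate B ← B·(1+r₀) − £75.00 for 15 months → £952.05.
Then at r₁ with £75.00/mo: n₂ = −ln(1 − r₁·B/P)/ln(1+r₁) ≈ 13.94 → 14 more payments.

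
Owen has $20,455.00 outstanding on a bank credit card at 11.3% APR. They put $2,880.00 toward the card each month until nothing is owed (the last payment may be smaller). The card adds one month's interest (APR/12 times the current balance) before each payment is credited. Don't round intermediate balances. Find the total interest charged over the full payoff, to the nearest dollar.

$819

Monthly rate r = 11.3%/12 = 0.941667% = 0.00941667.
Payoff takes n = ⌈−ln(1 − rB₀/P)/ln(1+r)⌉ = ⌈7.386⌉ = 8 payments; the last is $1,113.87.
Total paid = 7·$2,880.00 + $1,113.87 = $21,273.87.
Total interest = total paid − principal = $21,273.87 − $20,455.00 = $818.87.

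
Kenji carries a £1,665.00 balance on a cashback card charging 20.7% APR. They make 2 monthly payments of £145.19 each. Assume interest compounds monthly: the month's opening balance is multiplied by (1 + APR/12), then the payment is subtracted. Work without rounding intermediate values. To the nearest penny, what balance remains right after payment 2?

Monthly rate r = 20.7%/12 = 1.725% = 0.01725.
Each month: B ← B·(1+r) − £145.19.
Month 1: interest £28.72; balance after payment £1,548.53.
Month 2: interest £26.71; balance after payment £1,430.05.

£1,430.05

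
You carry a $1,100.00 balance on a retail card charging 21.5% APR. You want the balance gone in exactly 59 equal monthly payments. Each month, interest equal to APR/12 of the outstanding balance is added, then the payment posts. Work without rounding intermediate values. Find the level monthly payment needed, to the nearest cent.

Monthly rate r = 21.5%/12 = 1.79167% = 0.0179167.
Level-payment amortization: P = B₀·r / (1 − (1+r)^(−n)) = 1100.00·0.0179167 / (1 − 1.01792^(−59)).
Denominator 1 − (1+r)^(−59) = 0.649265321.
P = 19.7083 / 0.649265321 ≈ 30.35.

$30.35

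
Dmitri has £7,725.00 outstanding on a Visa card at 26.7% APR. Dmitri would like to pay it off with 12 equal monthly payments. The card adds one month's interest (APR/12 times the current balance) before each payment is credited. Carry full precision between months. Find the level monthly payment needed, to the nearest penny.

£740.60

Monthly rate r = 26.7%/12 = 2.225% = 0.02225.
Level-payment amortization: P = B₀·r / (1 − (1+r)^(−n)) = 7725.00·0.02225 / (1 − 1.02225^(−12)).
Denominator 1 − (1+r)^(−12) = 0.232082492.
P = 171.881 / 0.232082492 ≈ 740.60.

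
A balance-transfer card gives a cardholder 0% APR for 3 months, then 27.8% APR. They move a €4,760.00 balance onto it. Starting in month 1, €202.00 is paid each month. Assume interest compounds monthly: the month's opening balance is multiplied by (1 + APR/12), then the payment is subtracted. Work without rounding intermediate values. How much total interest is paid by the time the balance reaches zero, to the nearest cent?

€1,553.37

Promo months 1–3 at r₀ = 0%/12 = 0; months 4+ at r₁ = 27.8%/12 = 0.0231667.
After month 3 (no interest yet): B = €4,760.00 − 3·€202.00 = €4,154.00.
Then at r₁ with €202.00/mo: n₂ = −ln(1 − r₁·B/P)/ln(1+r₁) ≈ 28.25 → 29 more payments.
Total paid = 31·€202.00 + €51.37 = €6,313.37; interest = €6,313.37 − €4,760.00 = €1,553.37.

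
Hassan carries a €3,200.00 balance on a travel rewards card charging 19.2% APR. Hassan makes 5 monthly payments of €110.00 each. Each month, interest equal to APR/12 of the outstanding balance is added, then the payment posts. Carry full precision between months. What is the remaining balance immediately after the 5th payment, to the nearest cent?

€2,896.44

Monthly rate r = 19.2%/12 = 1.6% = 0.016.
Each month: B ← B·(1+r) − €110.00.
Month 1: interest €51.20; balance after payment €3,141.20.
Month 2: interest €50.26; balance after payment €3,081.46.
Month 3: interest €49.30; balance after payment €3,020.76.
Month 4: interest €48.33; balance after payment €2,959.09.
Month 5: interest €47.35; balance after payment €2,896.44.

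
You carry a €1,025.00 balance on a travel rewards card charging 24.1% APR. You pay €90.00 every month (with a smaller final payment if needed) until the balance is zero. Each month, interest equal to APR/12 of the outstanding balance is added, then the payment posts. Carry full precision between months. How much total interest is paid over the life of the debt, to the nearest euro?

Monthly rate r = 24.1%/12 = 2.00833% = 0.0200833.
Payoff takes n = ⌈−ln(1 − rB₀/P)/ln(1+r)⌉ = ⌈13.061⌉ = 14 payments; the last is €5.56.
Total paid = 13·€90.00 + €5.56 = €1,175.56.
Total interest = total paid − principal = €1,175.56 − €1,025.00 = €150.56.

€151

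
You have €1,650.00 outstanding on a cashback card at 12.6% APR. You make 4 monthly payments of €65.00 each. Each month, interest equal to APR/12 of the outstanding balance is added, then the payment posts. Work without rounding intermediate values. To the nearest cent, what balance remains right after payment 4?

Monthly rate r = 12.6%/12 = 1.05% = 0.0105.
Each month: B ← B·(1+r) − €65.00.
Month 1: interest €17.32; balance after payment €1,602.33.
Month 2: interest €16.82; balance after payment €1,554.15.
Month 3: interest €16.32; balance after payment €1,505.47.
Month 4: interest €15.81; balance after payment €1,456.28.

€1,456.28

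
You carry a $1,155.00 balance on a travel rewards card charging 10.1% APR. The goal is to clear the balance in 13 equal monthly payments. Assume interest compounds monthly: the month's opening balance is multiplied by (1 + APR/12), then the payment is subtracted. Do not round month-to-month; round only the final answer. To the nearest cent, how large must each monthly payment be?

$94.17

Monthly rate r = 10.1%/12 = 0.841667% = 0.00841667.
Level-payment amortization: P = B₀·r / (1 − (1+r)^(−n)) = 1155.00·0.00841667 / (1 − 1.00842^(−13)).
Denominator 1 − (1+r)^(−13) = 0.103232612.
P = 9.72125 / 0.103232612 ≈ 94.17.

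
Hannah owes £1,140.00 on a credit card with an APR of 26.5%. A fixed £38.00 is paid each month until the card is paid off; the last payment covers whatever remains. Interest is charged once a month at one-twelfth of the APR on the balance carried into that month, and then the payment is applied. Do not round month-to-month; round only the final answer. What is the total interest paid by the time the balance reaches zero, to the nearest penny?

Monthly rate r = 26.5%/12 = 2.20833% = 0.0220833.
Payoff takes n = ⌈−ln(1 − rB₀/P)/ln(1+r)⌉ = ⌈49.727⌉ = 50 payments; the last is £27.71.
Total paid = 49·£38.00 + £27.71 = £1,889.71.
Total interest = total paid − principal = £1,889.71 − £1,140.00 = £749.71.

£749.71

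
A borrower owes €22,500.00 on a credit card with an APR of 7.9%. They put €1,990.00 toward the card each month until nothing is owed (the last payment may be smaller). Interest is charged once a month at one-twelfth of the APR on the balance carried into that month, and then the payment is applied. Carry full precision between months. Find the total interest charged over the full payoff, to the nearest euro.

€959

Monthly rate r = 7.9%/12 = 0.658333% = 0.00658333.
Payoff takes n = ⌈−ln(1 − rB₀/P)/ln(1+r)⌉ = ⌈11.788⌉ = 12 payments; the last is €1,569.38.
Total paid = 11·€1,990.00 + €1,569.38 = €23,459.38.
Total interest = total paid − principal = €23,459.38 − €22,500.00 = €959.38.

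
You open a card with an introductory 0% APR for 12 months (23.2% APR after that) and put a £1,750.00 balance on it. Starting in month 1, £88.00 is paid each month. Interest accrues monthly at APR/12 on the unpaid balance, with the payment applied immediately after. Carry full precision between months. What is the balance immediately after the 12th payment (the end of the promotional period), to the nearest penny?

Promo months 1–12 at r₀ = 0%/12 = 0; months 13+ at r₁ = 23.2%/12 = 0.0193333.
After month 12 (no interest yet): B = £1,750.00 − 12·£88.00 = £694.00.

£694.00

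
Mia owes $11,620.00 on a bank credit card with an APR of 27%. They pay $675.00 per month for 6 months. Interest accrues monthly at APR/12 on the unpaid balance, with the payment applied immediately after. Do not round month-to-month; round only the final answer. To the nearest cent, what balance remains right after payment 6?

Monthly rate r = 27%/12 = 2.25% = 0.0225.
Each month: B ← B·(1+r) − $675.00.
Month 1: interest $261.45; balance after payment $11,206.45.
Month 2: interest $252.15; balance after payment $10,783.60.
Month 3: interest $242.63; balance after payment $10,351.23.
Month 4: interest $232.90; balance after payment $9,909.13.
Month 5: interest $222.96; balance after payment $9,457.08.
Month 6: interest $212.78; balance after payment $8,994.87.

$8,994.87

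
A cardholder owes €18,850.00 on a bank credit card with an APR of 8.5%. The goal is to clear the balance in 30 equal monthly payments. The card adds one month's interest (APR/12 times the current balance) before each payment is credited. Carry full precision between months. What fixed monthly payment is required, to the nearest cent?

Monthly rate r = 8.5%/12 = 0.708333% = 0.00708333.
Level-payment amortization: P = B₀·r / (1 − (1+r)^(−n)) = 18850.00·0.00708333 / (1 − 1.00708^(−30)).
Denominator 1 − (1+r)^(−30) = 0.190833789.
P = 133.521 / 0.190833789 ≈ 699.67.

€699.67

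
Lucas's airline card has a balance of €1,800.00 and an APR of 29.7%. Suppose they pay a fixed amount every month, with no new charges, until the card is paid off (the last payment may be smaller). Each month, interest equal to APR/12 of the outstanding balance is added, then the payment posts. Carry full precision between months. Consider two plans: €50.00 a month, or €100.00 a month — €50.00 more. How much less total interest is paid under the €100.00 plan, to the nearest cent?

€2,120.84

Monthly rate r = 29.7%/12 = 2.475% = 0.02475.
At €50.00/mo: n = ⌈−ln(1 − rB₀/P)/ln(1+r)⌉ = 91 payments (last €32.91); total interest = total paid − €1,800.00 = €2,732.91.
At €100.00/mo: 25 payments (last €12.07); total interest €612.07.
Interest saved = €2,732.91 − €612.07 = €2,120.84.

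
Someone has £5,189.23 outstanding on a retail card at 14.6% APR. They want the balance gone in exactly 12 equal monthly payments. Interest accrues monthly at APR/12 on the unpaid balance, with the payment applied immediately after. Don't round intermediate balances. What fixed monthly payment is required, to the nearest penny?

Monthly rate r = 14.6%/12 = 1.21667% = 0.0121667.
Level-payment amortization: P = B₀·r / (1 − (1+r)^(−n)) = 5189.23·0.0121667 / (1 − 1.01217^(−12)).
Denominator 1 − (1+r)^(−12) = 0.135080614.
P = 63.1356 / 0.135080614 ≈ 467.39.

£467.39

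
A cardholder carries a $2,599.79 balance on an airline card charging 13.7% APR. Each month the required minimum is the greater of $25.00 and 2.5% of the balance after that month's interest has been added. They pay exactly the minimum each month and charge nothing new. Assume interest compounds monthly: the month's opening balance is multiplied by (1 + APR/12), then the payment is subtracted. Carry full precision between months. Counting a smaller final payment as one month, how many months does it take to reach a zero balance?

Monthly rate r = 13.7%/12 = 1.14167% = 0.0114167.
While 2.5% of the post-interest balance exceeds $25.00, each month B ← (B·(1+r))·(1 − 0.025), i.e. B shrinks by the factor (1+r)·0.975 = 0.98613.
This holds for months 1–70. Entering month 71 the balance is $978.07; 2.5% of the post-interest balance is now below $25.00, so the flat $25.00 minimum applies from here.
From month 71 a fixed $25.00 at rate r clears $978.07 in 53 more payments. Total: 70 + 53 = 123 months.

123 months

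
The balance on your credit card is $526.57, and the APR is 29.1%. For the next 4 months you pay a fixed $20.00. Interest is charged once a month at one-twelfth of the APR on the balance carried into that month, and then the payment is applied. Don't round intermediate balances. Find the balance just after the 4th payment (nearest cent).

$496.58

Monthly rate r = 29.1%/12 = 2.425% = 0.02425.
Each month: B ← B·(1+r) − $20.00.
Month 1: interest $12.77; balance after payment $519.34.
Month 2: interest $12.59; balance after payment $511.93.
Month 3: interest $12.41; balance after payment $504.35.
Month 4: interest $12.23; balance after payment $496.58.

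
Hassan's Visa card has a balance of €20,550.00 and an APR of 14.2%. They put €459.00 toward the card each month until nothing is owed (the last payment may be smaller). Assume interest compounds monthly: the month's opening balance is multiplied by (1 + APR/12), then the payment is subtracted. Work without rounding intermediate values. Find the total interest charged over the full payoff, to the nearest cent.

€8,892.46

Monthly rate r = 14.2%/12 = 1.18333% = 0.0118333.
Payoff takes n = ⌈−ln(1 − rB₀/P)/ln(1+r)⌉ = ⌈64.144⌉ = 65 payments; the last is €66.46.
Total paid = 64·€459.00 + €66.46 = €29,442.46.
Total interest = total paid − principal = €29,442.46 − €20,550.00 = €8,892.46.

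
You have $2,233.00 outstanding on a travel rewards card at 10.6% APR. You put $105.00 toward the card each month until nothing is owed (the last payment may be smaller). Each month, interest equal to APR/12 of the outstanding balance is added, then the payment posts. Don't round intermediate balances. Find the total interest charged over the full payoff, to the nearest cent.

$251.38

Monthly rate r = 10.6%/12 = 0.883333% = 0.00883333.
Payoff takes n = ⌈−ln(1 − rB₀/P)/ln(1+r)⌉ = ⌈23.660⌉ = 24 payments; the last is $69.38.
Total paid = 23·$105.00 + $69.38 = $2,484.38.
Total interest = total paid − principal = $2,484.38 − $2,233.00 = $251.38.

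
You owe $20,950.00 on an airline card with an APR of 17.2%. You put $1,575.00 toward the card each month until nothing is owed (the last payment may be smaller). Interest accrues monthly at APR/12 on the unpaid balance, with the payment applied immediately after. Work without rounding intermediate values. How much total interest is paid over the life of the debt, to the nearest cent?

$2,461.36

Monthly rate r = 17.2%/12 = 1.43333% = 0.0143333.
Payoff takes n = ⌈−ln(1 − rB₀/P)/ln(1+r)⌉ = ⌈14.864⌉ = 15 payments; the last is $1,361.36.
Total paid = 14·$1,575.00 + $1,361.36 = $23,411.36.
Total interest = total paid − principal = $23,411.36 − $20,950.00 = $2,461.36.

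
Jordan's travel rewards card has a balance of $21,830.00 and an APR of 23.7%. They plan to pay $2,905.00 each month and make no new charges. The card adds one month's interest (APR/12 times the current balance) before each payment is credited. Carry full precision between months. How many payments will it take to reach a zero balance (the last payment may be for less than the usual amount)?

9 months

Monthly rate r = 23.7%/12 = 1.975% = 0.01975.
Recurrence: B ← B·(1+r) − $2,905.00.
Month 1: interest $431.14; balance after payment $19,356.14.
Month 2: interest $382.28; balance after payment $16,833.43.
Closed form: n = −ln(1 − rB₀/P)/ln(1+r) = −ln(0.85159)/ln(1.01975) ≈ 8.214, so the balance reaches zero during payment 9.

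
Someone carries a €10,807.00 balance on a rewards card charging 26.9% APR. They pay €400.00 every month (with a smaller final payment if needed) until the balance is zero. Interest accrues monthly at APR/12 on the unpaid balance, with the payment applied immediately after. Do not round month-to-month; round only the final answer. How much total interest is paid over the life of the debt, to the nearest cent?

€5,982.19

Monthly rate r = 26.9%/12 = 2.24167% = 0.0224167.
Payoff takes n = ⌈−ln(1 − rB₀/P)/ln(1+r)⌉ = ⌈41.973⌉ = 42 payments; the last is €389.19.
Total paid = 41·€400.00 + €389.19 = €16,789.19.
Total interest = total paid − principal = €16,789.19 − €10,807.00 = €5,982.19.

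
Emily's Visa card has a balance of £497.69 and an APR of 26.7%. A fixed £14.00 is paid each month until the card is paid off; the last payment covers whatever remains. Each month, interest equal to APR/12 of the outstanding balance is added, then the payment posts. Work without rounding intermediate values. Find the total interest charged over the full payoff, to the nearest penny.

£498.14

Monthly rate r = 26.7%/12 = 2.225% = 0.02225.
Payoff takes n = ⌈−ln(1 − rB₀/P)/ln(1+r)⌉ = ⌈71.130⌉ = 72 payments; the last is £1.83.
Total paid = 71·£14.00 + £1.83 = £995.83.
Total interest = total paid − principal = £995.83 − £497.69 = £498.14.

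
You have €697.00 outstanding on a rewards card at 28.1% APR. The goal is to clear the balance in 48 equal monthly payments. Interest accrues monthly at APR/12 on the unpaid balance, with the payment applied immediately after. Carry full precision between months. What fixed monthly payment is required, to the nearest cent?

Monthly rate r = 28.1%/12 = 2.34167% = 0.0234167.
Level-payment amortization: P = B₀·r / (1 − (1+r)^(−n)) = 697.00·0.0234167 / (1 − 1.02342^(−48)).
Denominator 1 − (1+r)^(−48) = 0.670784174.
P = 16.3214 / 0.670784174 ≈ 24.33.

€24.33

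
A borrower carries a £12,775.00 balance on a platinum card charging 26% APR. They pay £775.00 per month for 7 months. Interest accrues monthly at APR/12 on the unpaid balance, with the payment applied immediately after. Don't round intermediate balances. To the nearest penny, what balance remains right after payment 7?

£9,052.49

Monthly rate r = 26%/12 = 2.16667% = 0.0216667.
Each month: B ← B·(1+r) − £775.00.
Month 1: interest £276.79; balance after payment £12,276.79.
Month 2: interest £266.00; balance after payment £11,767.79.
Month 3: interest £254.97; balance after payment £11,247.76.
Month 4: interest £243.70; balance after payment £10,716.46.
Month 5: interest £232.19; balance after payment £10,173.65.
Month 6: interest £220.43; balance after payment £9,619.08.
Month 7: interest £208.41; balance after payment £9,052.49.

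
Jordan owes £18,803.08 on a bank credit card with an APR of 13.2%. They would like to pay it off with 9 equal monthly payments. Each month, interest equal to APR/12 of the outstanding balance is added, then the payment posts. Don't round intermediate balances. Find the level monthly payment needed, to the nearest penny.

Monthly rate r = 13.2%/12 = 1.1% = 0.011.
Level-payment amortization: P = B₀·r / (1 − (1+r)^(−n)) = 18803.08·0.011 / (1 − 1.011^(−9)).
Denominator 1 − (1+r)^(−9) = 0.0937675698.
P = 206.834 / 0.0937675698 ≈ 2205.81.

£2,205.81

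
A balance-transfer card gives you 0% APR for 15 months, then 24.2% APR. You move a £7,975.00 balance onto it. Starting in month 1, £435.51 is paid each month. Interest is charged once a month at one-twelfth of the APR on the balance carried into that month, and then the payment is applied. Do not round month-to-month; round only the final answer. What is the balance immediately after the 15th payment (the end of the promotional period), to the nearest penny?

Promo months 1–15 at r₀ = 0%/12 = 0; months 16+ at r₁ = 24.2%/12 = 0.0201667.
After month 15 (no interest yet): B = £7,975.00 − 15·£435.51 = £1,442.35.

£1,442.35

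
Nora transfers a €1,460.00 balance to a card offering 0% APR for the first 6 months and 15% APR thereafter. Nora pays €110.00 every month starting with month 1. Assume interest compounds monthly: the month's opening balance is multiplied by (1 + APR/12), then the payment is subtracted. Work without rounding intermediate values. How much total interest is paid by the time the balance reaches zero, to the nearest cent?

Promo months 1–6 at r₀ = 0%/12 = 0; months 7+ at r₁ = 15%/12 = 0.0125.
After month 6 (no interest yet): B = €1,460.00 − 6·€110.00 = €800.00.
Then at r₁ with €110.00/mo: n₂ = −ln(1 − r₁·B/P)/ln(1+r₁) ≈ 7.67 → 8 more payments.
Total paid = 13·€110.00 + €74.11 = €1,504.11; interest = €1,504.11 − €1,460.00 = €44.11.

€44.11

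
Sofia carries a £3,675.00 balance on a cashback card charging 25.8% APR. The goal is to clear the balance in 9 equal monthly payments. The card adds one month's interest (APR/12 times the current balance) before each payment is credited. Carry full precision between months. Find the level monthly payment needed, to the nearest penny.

Monthly rate r = 25.8%/12 = 2.15% = 0.0215.
Level-payment amortization: P = B₀·r / (1 − (1+r)^(−n)) = 3675.00·0.0215 / (1 − 1.0215^(−9)).
Denominator 1 − (1+r)^(−9) = 0.174238442.
P = 79.0125 / 0.174238442 ≈ 453.47.

£453.47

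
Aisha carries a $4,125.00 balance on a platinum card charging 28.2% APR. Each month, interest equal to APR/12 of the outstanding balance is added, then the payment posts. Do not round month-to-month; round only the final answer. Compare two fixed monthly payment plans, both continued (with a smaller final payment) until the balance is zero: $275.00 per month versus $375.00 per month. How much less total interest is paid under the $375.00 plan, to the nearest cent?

Monthly rate r = 28.2%/12 = 2.35% = 0.0235.
At $275.00/mo: n = ⌈−ln(1 − rB₀/P)/ln(1+r)⌉ = 19 payments (last $196.36); total interest = total paid − $4,125.00 = $1,021.36.
At $375.00/mo: 13 payments (last $328.89); total interest $703.89.
Interest saved = $1,021.36 − $703.89 = $317.47.

$317.47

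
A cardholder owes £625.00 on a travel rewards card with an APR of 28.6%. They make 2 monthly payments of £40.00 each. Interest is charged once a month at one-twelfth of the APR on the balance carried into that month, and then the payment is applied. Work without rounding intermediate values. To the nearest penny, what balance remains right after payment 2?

Monthly rate r = 28.6%/12 = 2.38333% = 0.0238333.
Each month: B ← B·(1+r) − £40.00.
Month 1: interest £14.90; balance after payment £599.90.
Month 2: interest £14.30; balance after payment £574.19.

£574.19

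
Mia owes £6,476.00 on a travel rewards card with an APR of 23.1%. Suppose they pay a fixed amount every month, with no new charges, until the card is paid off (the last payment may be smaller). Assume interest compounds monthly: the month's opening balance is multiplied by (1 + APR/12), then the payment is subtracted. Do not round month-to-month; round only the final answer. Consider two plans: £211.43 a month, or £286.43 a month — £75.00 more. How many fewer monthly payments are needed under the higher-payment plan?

Monthly rate r = 23.1%/12 = 1.925% = 0.01925.
At £211.43/mo: n = ⌈−ln(1 − rB₀/P)/ln(1+r)⌉ = 47 payments (last £151.03); total interest = total paid − £6,476.00 = £3,400.81.
At £286.43/mo: 30 payments (last £276.39); total interest £2,106.86.
Payments saved = 47 − 30 = 17.

17 fewer payments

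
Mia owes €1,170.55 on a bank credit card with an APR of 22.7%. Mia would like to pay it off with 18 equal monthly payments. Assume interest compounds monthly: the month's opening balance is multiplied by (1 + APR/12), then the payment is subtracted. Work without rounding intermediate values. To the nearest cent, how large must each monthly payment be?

Monthly rate r = 22.7%/12 = 1.89167% = 0.0189167.
Level-payment amortization: P = B₀·r / (1 − (1+r)^(−n)) = 1170.55·0.0189167 / (1 − 1.01892^(−18)).
Denominator 1 − (1+r)^(−18) = 0.286319207.
P = 22.1429 / 0.286319207 ≈ 77.34.

€77.34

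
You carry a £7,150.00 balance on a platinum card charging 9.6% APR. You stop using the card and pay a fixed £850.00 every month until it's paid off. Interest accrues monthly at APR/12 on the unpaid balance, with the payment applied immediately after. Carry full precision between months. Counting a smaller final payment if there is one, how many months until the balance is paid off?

Monthly rate r = 9.6%/12 = 0.8% = 0.008.
Recurrence: B ← B·(1+r) − £850.00.
Month 1: interest £57.20; balance after payment £6,357.20.
Month 2: interest £50.86; balance after payment £5,558.06.
Closed form: n = −ln(1 − rB₀/P)/ln(1+r) = −ln(0.93271)/ln(1.008) ≈ 8.743, so the balance reaches zero during payment 9.

9 payments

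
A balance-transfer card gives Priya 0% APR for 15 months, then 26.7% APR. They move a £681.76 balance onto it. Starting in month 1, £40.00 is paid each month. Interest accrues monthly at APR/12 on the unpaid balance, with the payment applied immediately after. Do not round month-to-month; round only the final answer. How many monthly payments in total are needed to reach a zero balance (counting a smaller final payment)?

18 months

Promo months 1–15 at r₀ = 0%/12 = 0; months 16+ at r₁ = 26.7%/12 = 0.02225.
After month 15 (no interest yet): B = £681.76 − 15·£40.00 = £81.76.
Then at r₁ with £40.00/mo: n₂ = −ln(1 − r₁·B/P)/ln(1+r₁) ≈ 2.12 → 3 more payments.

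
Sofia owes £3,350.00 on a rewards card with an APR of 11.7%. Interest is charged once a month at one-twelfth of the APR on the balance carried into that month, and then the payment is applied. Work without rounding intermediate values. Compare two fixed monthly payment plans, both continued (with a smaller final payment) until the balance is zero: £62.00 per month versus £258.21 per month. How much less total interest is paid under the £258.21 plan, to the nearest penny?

Monthly rate r = 11.7%/12 = 0.975% = 0.00975.
At £62.00/mo: n = ⌈−ln(1 − rB₀/P)/ln(1+r)⌉ = 78 payments (last £7.41); total interest = total paid − £3,350.00 = £1,431.41.
At £258.21/mo: 14 payments (last £242.41); total interest £249.14.
Interest saved = £1,431.41 − £249.14 = £1,182.27.

£1,182.27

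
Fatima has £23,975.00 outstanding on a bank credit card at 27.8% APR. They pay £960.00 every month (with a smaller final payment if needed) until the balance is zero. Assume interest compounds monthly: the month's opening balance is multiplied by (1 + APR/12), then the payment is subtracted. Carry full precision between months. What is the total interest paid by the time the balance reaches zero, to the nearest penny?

Monthly rate r = 27.8%/12 = 2.31667% = 0.0231667.
Payoff takes n = ⌈−ln(1 − rB₀/P)/ln(1+r)⌉ = ⌈37.729⌉ = 38 payments; the last is £702.07.
Total paid = 37·£960.00 + £702.07 = £36,222.07.
Total interest = total paid − principal = £36,222.07 − £23,975.00 = £12,247.07.

£12,247.07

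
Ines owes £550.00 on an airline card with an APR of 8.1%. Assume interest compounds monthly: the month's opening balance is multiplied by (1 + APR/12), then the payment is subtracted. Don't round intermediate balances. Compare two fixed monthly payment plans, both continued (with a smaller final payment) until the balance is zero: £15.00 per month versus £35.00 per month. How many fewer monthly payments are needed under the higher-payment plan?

Monthly rate r = 8.1%/12 = 0.675% = 0.00675.
At £15.00/mo: n = ⌈−ln(1 − rB₀/P)/ln(1+r)⌉ = 43 payments (last £4.04); total interest = total paid − £550.00 = £84.04.
At £35.00/mo: 17 payments (last £23.40); total interest £33.40.
Payments saved = 43 − 17 = 26.

26 fewer payments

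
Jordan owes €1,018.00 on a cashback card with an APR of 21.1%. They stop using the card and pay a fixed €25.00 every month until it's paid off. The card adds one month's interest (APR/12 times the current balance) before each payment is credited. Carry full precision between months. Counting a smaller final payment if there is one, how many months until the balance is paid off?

Monthly rate r = 21.1%/12 = 1.75833% = 0.0175833.
Recurrence: B ← B·(1+r) − €25.00.
Month 1: interest €17.90; balance after payment €1,010.90.
Month 2: interest €17.77; balance after payment €1,003.67.
Closed form: n = −ln(1 − rB₀/P)/ln(1+r) = −ln(0.28401)/ln(1.01758) ≈ 72.216, so the balance reaches zero during payment 73.

73 months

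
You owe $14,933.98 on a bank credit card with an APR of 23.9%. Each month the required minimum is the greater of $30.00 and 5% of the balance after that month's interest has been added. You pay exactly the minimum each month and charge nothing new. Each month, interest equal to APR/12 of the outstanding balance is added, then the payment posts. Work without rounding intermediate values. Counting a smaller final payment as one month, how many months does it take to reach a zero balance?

128 months

Monthly rate r = 23.9%/12 = 1.99167% = 0.0199167.
While 5% of the post-interest balance exceeds $30.00, each month B ← (B·(1+r))·(1 − 0.05), i.e. B shrinks by the factor (1+r)·0.95 = 0.96892.
This holds for months 1–103. Entering month 104 the balance is $577.92; 5% of the post-interest balance is now below $30.00, so the flat $30.00 minimum applies from here.
From month 104 a fixed $30.00 at rate r clears $577.92 in 25 more payments. Total: 103 + 25 = 128 months.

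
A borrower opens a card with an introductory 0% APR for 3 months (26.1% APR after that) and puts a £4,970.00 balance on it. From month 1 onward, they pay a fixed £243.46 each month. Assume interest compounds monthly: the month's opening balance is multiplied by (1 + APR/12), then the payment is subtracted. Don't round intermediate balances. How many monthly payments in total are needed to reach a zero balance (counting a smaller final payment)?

26 payments

Promo months 1–3 at r₀ = 0%/12 = 0; months 4+ at r₁ = 26.1%/12 = 0.02175.
After month 3 (no interest yet): B = £4,970.00 − 3·£243.46 = £4,239.62.
Then at r₁ with £243.46/mo: n₂ = −ln(1 − r₁·B/P)/ln(1+r₁) ≈ 22.12 → 23 more payments.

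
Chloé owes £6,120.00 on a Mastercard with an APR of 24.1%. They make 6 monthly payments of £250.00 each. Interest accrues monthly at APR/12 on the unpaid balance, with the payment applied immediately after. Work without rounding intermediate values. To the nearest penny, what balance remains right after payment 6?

Monthly rate r = 24.1%/12 = 2.00833% = 0.0200833.
Each month: B ← B·(1+r) − £250.00.
Month 1: interest £122.91; balance after payment £5,992.91.
Month 2: interest £120.36; balance after payment £5,863.27.
Month 3: interest £117.75; balance after payment £5,731.02.
Month 4: interest £115.10; balance after payment £5,596.12.
Month 5: interest £112.39; balance after payment £5,458.51.
Month 6: interest £109.63; balance after payment £5,318.13.

£5,318.13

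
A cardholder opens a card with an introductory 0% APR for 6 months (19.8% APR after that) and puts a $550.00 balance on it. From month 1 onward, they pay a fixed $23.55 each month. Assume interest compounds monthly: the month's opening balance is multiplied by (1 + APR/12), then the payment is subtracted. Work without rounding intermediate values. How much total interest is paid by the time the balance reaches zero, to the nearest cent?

$76.82

Promo months 1–6 at r₀ = 0%/12 = 0; months 7+ at r₁ = 19.8%/12 = 0.0165.
After month 6 (no interest yet): B = $550.00 − 6·$23.55 = $408.70.
Then at r₁ with $23.55/mo: n₂ = −ln(1 − r₁·B/P)/ln(1+r₁) ≈ 20.61 → 21 more payments.
Total paid = 26·$23.55 + $14.52 = $626.82; interest = $626.82 − $550.00 = $76.82.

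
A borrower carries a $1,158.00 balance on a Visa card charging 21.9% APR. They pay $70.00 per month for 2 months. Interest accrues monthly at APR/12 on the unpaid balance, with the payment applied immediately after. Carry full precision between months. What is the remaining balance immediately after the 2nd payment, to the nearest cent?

$1,059.38

Monthly rate r = 21.9%/12 = 1.825% = 0.01825.
Each month: B ← B·(1+r) − $70.00.
Month 1: interest $21.13; balance after payment $1,109.13.
Month 2: interest $20.24; balance after payment $1,059.38.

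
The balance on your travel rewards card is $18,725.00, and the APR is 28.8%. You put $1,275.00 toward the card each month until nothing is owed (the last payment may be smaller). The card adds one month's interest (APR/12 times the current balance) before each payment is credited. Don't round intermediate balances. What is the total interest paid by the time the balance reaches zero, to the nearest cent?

$4,641.93

Monthly rate r = 28.8%/12 = 2.4% = 0.024.
Payoff takes n = ⌈−ln(1 − rB₀/P)/ln(1+r)⌉ = ⌈18.324⌉ = 19 payments; the last is $416.93.
Total paid = 18·$1,275.00 + $416.93 = $23,366.93.
Total interest = total paid − principal = $23,366.93 − $18,725.00 = $4,641.93.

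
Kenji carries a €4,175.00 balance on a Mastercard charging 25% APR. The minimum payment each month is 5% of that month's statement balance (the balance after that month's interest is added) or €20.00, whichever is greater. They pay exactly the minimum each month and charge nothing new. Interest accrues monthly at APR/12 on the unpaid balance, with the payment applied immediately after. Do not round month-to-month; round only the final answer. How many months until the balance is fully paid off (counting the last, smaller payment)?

Monthly rate r = 25%/12 = 2.08333% = 0.0208333.
While 5% of the post-interest balance exceeds €20.00, each month B ← (B·(1+r))·(1 − 0.05), i.e. B shrinks by the factor (1+r)·0.95 = 0.96979.
This holds for months 1–78. Entering month 79 the balance is €381.57; 5% of the post-interest balance is now below €20.00, so the flat €20.00 minimum applies from here.
From month 79 a fixed €20.00 at rate r clears €381.57 in 25 more payments. Total: 78 + 25 = 103 months.

103 months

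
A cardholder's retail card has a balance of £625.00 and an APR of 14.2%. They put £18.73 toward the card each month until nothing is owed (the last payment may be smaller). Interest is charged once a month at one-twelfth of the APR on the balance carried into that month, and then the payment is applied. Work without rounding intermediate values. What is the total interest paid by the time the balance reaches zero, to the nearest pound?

£175

Monthly rate r = 14.2%/12 = 1.18333% = 0.0118333.
Payoff takes n = ⌈−ln(1 − rB₀/P)/ln(1+r)⌉ = ⌈42.699⌉ = 43 payments; the last is £13.11.
Total paid = 42·£18.73 + £13.11 = £799.77.
Total interest = total paid − principal = £799.77 − £625.00 = £174.77.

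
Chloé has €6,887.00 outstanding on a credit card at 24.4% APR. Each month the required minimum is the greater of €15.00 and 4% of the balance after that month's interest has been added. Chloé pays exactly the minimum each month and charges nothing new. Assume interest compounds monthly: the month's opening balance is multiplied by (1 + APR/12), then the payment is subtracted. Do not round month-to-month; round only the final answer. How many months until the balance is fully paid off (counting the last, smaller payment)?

Monthly rate r = 24.4%/12 = 2.03333% = 0.0203333.
While 4% of the post-interest balance exceeds €15.00, each month B ← (B·(1+r))·(1 − 0.04), i.e. B shrinks by the factor (1+r)·0.96 = 0.97952.
This holds for months 1–142. Entering month 143 the balance is €364.69; 4% of the post-interest balance is now below €15.00, so the flat €15.00 minimum applies from here.
From month 143 a fixed €15.00 at rate r clears €364.69 in 34 more payments. Total: 142 + 34 = 176 months.

176 months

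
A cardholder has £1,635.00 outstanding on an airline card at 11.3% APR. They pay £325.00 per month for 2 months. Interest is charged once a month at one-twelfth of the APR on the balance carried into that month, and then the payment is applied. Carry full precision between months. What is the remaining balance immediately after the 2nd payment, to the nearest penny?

£1,012.88

Monthly rate r = 11.3%/12 = 0.941667% = 0.00941667.
Each month: B ← B·(1+r) − £325.00.
Month 1: interest £15.40; balance after payment £1,325.40.
Month 2: interest £12.48; balance after payment £1,012.88.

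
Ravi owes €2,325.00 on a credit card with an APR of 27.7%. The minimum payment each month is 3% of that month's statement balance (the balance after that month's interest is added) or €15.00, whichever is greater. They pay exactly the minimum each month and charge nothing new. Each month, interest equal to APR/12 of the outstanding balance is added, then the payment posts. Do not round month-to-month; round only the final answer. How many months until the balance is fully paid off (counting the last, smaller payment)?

Monthly rate r = 27.7%/12 = 2.30833% = 0.0230833.
While 3% of the post-interest balance exceeds €15.00, each month B ← (B·(1+r))·(1 − 0.03), i.e. B shrinks by the factor (1+r)·0.97 = 0.99239.
This holds for months 1–205. Entering month 206 the balance is €485.72; 3% of the post-interest balance is now below €15.00, so the flat €15.00 minimum applies from here.
From month 206 a fixed €15.00 at rate r clears €485.72 in 61 more payments. Total: 205 + 61 = 266 months.

266 months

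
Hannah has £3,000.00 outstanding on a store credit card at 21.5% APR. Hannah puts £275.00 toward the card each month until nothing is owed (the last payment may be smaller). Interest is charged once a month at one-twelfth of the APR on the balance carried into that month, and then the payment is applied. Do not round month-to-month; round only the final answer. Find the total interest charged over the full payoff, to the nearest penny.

Monthly rate r = 21.5%/12 = 1.79167% = 0.0179167.
Payoff takes n = ⌈−ln(1 − rB₀/P)/ln(1+r)⌉ = ⌈12.247⌉ = 13 payments; the last is £68.30.
Total paid = 12·£275.00 + £68.30 = £3,368.30.
Total interest = total paid − principal = £3,368.30 − £3,000.00 = £368.30.

£368.30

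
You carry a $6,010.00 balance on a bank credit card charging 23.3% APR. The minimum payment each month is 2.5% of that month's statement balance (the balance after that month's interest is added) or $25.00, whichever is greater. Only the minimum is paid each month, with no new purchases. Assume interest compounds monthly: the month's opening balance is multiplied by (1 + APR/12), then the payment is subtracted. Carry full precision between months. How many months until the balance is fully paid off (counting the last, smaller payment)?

Monthly rate r = 23.3%/12 = 1.94167% = 0.0194167.
While 2.5% of the post-interest balance exceeds $25.00, each month B ← (B·(1+r))·(1 − 0.025), i.e. B shrinks by the factor (1+r)·0.975 = 0.99393.
This holds for months 1–298. Entering month 299 the balance is $979.64; 2.5% of the post-interest balance is now below $25.00, so the flat $25.00 minimum applies from here.
From month 299 a fixed $25.00 at rate r clears $979.64 in 75 more payments. Total: 298 + 75 = 373 months.

373 months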